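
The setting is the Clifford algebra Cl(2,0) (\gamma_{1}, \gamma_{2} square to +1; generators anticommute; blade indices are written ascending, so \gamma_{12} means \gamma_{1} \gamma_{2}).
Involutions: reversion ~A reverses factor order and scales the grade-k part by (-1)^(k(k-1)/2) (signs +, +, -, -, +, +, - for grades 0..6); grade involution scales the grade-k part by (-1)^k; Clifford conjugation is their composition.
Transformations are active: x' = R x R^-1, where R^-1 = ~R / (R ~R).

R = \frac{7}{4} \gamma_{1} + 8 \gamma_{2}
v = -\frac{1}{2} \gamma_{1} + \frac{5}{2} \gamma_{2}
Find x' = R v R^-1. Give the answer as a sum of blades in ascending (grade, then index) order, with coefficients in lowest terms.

~R = \frac{7}{4} \gamma_{1} + 8 \gamma_{2}, and R ~R = \frac{1073}{16}, so R^-1 = ~R / (\frac{1073}{16}).
R v = \frac{153}{8} + \frac{67}{8} \gamma_{12}
Answer: \frac{3215}{2146} \gamma_{1} + \frac{4427}{2146} \gamma_{2}


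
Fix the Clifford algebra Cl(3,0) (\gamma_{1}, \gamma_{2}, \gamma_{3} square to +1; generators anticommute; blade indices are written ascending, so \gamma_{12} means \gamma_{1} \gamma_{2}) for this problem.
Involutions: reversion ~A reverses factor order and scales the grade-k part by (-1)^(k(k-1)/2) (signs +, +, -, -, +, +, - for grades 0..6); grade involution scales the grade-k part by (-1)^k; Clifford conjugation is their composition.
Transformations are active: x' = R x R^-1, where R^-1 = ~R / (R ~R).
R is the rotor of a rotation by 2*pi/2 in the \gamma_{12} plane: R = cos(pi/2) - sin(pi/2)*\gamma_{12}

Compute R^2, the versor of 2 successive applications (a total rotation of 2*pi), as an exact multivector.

The rotor phase is half the rotation angle and phases add under composition, so 2 steps in the \gamma_{12} plane accumulate phase 2*(pi/2) = \pi: R^2 = cos(\pi) - sin(\pi)*\gamma_{12}.
cos(\pi) = -1 and sin(\pi) = 0, so R^2 = -1. The total rotation 2*pi is 1 full turn, so every vector returns to itself, yet the rotor is -1, on the OTHER sheet of the double cover (an odd number of 2*pi turns).
Answer: -1


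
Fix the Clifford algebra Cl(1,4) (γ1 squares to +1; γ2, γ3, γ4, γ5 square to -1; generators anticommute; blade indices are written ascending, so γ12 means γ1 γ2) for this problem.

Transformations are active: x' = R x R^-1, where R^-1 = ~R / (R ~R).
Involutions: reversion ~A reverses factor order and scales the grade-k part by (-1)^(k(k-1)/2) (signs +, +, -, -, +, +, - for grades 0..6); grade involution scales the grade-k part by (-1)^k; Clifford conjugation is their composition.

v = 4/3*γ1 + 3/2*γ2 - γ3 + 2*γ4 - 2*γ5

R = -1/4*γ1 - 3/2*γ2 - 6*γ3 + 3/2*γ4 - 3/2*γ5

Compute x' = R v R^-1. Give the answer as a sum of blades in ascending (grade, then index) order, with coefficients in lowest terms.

~R = -1/4*γ1 - 3/2*γ2 - 6*γ3 + 3/2*γ4 - 3/2*γ5, and R ~R = -683/16, so R^-1 = ~R / (-683/16).
R v = -121/12 + 13/8*γ12 + 33/4*γ13 - 5/2*γ14 + 5/2*γ15 + 21/2*γ23 - 21/4*γ24 + 21/4*γ25 - 21/2*γ34 + 21/2*γ35
Answer: -2974/2049*γ1 - 3017/1366*γ2 - 1253/683*γ3 - 882/683*γ4 + 882/683*γ5


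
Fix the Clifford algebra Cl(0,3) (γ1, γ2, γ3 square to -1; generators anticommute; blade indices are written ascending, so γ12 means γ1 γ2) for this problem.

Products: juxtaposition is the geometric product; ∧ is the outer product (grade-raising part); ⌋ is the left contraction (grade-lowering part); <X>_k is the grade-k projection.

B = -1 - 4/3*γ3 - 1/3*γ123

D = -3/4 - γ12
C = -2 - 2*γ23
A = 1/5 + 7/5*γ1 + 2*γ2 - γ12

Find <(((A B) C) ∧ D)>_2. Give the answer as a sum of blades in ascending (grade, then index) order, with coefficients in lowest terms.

step 1: -1/5 - 7/5*γ1 - 2*γ2 - 3/5*γ3 + γ12 - 38/15*γ13 - 11/5*γ23 + 19/15*γ123
step 2: -4 + 16/3*γ1 + 26/5*γ2 - 14/5*γ3 + 46/15*γ12 + 106/15*γ13 + 24/5*γ23 + 4/15*γ123
step 3: 3 - 4*γ1 - 39/10*γ2 + 21/10*γ3 + 17/10*γ12 - 53/10*γ13 - 18/5*γ23 + 13/5*γ123
step 4: 17/10*γ12 - 53/10*γ13 - 18/5*γ23
Answer: 17/10*γ12 - 53/10*γ13 - 18/5*γ23


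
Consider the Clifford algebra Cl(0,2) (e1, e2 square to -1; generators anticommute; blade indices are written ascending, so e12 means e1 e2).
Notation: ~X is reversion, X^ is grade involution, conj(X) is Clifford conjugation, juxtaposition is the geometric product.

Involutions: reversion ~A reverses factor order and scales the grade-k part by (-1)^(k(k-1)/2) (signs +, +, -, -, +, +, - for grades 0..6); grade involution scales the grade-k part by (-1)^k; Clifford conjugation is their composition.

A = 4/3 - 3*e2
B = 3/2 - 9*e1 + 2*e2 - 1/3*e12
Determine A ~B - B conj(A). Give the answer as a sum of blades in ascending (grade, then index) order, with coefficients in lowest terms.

first term: 8 - 13*e1 - 11/6*e2 - 239/9*e12
second term: -4 - 11*e1 + 43/6*e2 - 247/9*e12
Answer: 12 - 2*e1 - 9*e2 + 8/9*e12


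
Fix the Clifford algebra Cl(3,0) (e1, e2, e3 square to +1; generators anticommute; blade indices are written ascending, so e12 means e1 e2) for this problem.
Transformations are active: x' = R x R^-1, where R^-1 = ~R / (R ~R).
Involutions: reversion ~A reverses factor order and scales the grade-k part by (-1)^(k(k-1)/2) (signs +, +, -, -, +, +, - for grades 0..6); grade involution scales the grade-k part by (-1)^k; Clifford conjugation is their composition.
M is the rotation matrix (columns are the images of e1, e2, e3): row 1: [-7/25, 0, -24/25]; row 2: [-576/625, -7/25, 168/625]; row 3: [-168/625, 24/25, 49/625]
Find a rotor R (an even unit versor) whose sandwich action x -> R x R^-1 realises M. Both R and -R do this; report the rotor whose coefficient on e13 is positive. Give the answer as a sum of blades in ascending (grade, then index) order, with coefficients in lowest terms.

Method: write R = a + b12*e12 + b13*e13 + b23*e23 with a^2 + b12^2 + b13^2 + b23^2 = 1 (so R^-1 = ~R). Expanding the columns R e_j ~R gives tr M = 4a^2 - 1 and, from the antisymmetric part, M21 - M12 = -4a*b12, M13 - M31 = 4a*b13, M32 - M23 = -4a*b23.
Here tr M = -301/625, so a^2 = (1 + tr M)/4 = 81/625 and a = ±9/25. Taking a = 9/25: M21 - M12 = -576/625, M13 - M31 = -432/625, M32 - M23 = 432/625, giving b12 = 16/25, b13 = -12/25, b23 = -12/25, i.e. R = 9/25 + 16/25*e12 - 12/25*e13 - 12/25*e23.
Its e13 coefficient is negative, so report the other preimage -R.
Answer: -9/25 - 16/25*e12 + 12/25*e13 + 12/25*e23. Why the constraint matters: R and -R act identically through the sandwich — M has trace -301/625 either way — so only the sign condition on e13 picks one of the two preimages.


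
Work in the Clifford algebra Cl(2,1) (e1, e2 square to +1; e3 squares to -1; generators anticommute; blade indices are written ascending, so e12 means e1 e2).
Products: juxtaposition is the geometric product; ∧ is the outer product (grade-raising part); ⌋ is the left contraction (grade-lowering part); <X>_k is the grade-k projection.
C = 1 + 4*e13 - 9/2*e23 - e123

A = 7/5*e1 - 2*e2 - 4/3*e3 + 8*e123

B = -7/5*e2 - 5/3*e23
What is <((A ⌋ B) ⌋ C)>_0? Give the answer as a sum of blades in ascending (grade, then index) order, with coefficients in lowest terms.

step 1: 14/5 + 20/9*e2 + 10/3*e3
step 2: 14/5 + 40/3*e1 - 15*e2 - 10*e3 + 10/3*e12 + 604/45*e13 - 63/5*e23 - 14/5*e123
step 3: 14/5
Answer: 14/5


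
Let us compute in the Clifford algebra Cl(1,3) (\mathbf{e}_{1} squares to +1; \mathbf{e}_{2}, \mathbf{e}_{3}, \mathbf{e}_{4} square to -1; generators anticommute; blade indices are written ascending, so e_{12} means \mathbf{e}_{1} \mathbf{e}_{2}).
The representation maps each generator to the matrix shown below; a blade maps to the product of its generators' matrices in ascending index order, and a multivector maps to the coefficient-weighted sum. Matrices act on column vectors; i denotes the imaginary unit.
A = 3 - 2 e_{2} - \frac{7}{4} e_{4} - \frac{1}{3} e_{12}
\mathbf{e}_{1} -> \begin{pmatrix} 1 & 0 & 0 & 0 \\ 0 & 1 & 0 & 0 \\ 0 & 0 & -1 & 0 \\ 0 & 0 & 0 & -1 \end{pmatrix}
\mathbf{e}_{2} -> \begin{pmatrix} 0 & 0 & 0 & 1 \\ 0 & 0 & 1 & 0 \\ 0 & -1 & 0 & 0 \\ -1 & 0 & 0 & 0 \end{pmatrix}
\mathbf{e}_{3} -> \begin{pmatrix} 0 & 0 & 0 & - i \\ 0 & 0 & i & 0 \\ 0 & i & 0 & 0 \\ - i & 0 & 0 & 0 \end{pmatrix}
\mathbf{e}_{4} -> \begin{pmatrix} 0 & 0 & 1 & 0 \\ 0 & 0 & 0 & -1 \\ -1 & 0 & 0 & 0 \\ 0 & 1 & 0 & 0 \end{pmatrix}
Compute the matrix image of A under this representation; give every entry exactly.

Bivector images (products of the table entries): rho(e_{12}) = rho(\mathbf{e}_{1})rho(\mathbf{e}_{2}) = \begin{pmatrix} 0 & 0 & 0 & 1 \\ 0 & 0 & 1 & 0 \\ 0 & 1 & 0 & 0 \\ 1 & 0 & 0 & 0 \end{pmatrix}.
M = (3)*1 + (-2)*rho(e_{2}) + (-\frac{7}{4})*rho(e_{4}) + (-\frac{1}{3})*rho(e_{12}), summed entrywise (1 is the identity matrix):
Answer: \begin{pmatrix} 3 & 0 & - \frac{7}{4} & - \frac{7}{3} \\ 0 & 3 & - \frac{7}{3} & \frac{7}{4} \\ \frac{7}{4} & \frac{5}{3} & 3 & 0 \\ \frac{5}{3} & - \frac{7}{4} & 0 & 3 \end{pmatrix}


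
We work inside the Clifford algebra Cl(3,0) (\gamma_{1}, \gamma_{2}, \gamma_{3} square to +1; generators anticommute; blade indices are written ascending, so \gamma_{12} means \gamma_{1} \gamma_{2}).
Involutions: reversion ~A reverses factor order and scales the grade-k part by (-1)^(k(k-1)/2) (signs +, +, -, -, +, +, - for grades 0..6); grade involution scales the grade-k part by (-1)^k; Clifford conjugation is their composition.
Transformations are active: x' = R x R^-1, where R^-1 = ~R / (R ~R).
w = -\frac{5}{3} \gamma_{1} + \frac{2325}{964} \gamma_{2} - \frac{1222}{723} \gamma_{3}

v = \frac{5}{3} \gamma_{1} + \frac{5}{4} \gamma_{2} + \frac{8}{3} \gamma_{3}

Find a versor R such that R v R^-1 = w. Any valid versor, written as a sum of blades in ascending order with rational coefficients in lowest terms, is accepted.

Construction: equal norms (both \frac{1649}{144}) license R = v + w = \frac{1765}{482} \gamma_{2} + \frac{706}{723} \gamma_{3} — nothing changes along that direction, while (v - w)/2 changes sign, so v maps onto w.
Answer: \frac{1765}{482} \gamma_{2} + \frac{706}{723} \gamma_{3}


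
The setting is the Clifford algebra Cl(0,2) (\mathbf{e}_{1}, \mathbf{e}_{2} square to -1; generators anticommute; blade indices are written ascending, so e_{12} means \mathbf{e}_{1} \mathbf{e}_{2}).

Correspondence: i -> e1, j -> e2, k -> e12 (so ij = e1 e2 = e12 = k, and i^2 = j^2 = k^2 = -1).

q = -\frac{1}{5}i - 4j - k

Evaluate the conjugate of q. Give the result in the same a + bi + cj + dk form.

In blades: q = -\frac{1}{5} e_{1} - 4 e_{2} - e_{12}.
Conjugation here is Clifford conjugation: the scalar is fixed and the grade-1 and grade-2 blades all flip sign, giving \frac{1}{5} e_{1} + 4 e_{2} + e_{12}; translating back:
Answer: \frac{1}{5}i + 4j + k


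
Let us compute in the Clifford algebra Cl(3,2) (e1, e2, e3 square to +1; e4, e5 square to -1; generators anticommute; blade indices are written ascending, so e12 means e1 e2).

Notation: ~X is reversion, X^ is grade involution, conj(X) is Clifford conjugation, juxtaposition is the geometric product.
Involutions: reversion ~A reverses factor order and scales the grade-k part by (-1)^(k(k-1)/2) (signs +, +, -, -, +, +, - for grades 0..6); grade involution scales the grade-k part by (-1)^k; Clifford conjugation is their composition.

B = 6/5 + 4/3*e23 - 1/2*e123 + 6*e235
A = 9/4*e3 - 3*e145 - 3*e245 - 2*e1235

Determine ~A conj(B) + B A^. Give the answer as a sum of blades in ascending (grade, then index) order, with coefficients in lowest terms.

first term: -12*e1 + 3*e2 + 27/10*e3 + e5 - 9/8*e12 - 8/3*e15 - 27/2*e25 - 18*e34 + 18/5*e145 + 18/5*e245 - 4*e345 - 18*e1234 - 12/5*e1235 + 3/2*e1345 - 3/2*e2345 - 4*e12345
second term: 12*e1 - 3*e2 - 27/10*e3 - e5 + 9/8*e12 + 8/3*e15 + 27/2*e25 + 18*e34 + 18/5*e145 + 18/5*e245 - 4*e345 - 18*e1234 - 12/5*e1235 + 3/2*e1345 - 3/2*e2345 + 4*e12345
Answer: 36/5*e145 + 36/5*e245 - 8*e345 - 36*e1234 - 24/5*e1235 + 3*e1345 - 3*e2345


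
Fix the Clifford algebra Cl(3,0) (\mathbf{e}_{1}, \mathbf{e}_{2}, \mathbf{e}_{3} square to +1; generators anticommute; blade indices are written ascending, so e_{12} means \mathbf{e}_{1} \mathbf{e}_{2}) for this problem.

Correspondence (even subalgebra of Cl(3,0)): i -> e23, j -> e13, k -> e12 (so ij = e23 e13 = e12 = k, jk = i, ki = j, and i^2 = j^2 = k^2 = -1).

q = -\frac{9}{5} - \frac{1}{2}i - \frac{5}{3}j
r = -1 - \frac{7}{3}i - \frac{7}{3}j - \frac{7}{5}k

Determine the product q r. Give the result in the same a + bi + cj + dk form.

In blades: q = -\frac{9}{5} - \frac{5}{3} e_{13} - \frac{1}{2} e_{23}, r = -1 - \frac{7}{5} e_{12} - \frac{7}{3} e_{13} - \frac{7}{3} e_{23}.
Distribute q over r term by term (generator squares from the signature, products reordered to ascending indices): (-\frac{9}{5})*r = \frac{9}{5} + \frac{63}{25} e_{12} + \frac{21}{5} e_{13} + \frac{21}{5} e_{23}; (-\frac{5}{3} e_{13})*r = -\frac{35}{9} - \frac{35}{9} e_{12} + \frac{5}{3} e_{13} + \frac{7}{3} e_{23}; (-\frac{1}{2} e_{23})*r = -\frac{7}{6} + \frac{7}{6} e_{12} - \frac{7}{10} e_{13} + \frac{1}{2} e_{23}.
Sum: -\frac{293}{90} - \frac{91}{450} e_{12} + \frac{31}{6} e_{13} + \frac{211}{30} e_{23}; translating back through the correspondence:
Answer: -\frac{293}{90} + \frac{211}{30}i + \frac{31}{6}j - \frac{91}{450}k


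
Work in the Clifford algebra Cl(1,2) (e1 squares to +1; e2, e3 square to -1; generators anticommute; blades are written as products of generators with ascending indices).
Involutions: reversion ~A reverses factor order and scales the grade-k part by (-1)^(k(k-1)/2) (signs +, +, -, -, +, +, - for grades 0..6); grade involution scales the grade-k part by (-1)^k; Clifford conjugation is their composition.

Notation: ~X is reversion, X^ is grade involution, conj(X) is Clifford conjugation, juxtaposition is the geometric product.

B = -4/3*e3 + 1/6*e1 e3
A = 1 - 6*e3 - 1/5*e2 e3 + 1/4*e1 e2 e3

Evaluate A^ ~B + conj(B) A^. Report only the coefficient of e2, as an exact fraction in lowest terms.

first term: 8 - e1 - 37/120*e2 - 4/3*e3 - 11/30*e1 e2 - 1/6*e1 e3
second term: -8 + e1 - 37/120*e2 + 4/3*e3 + 11/30*e1 e2 - 1/6*e1 e3
Answer: -37/60


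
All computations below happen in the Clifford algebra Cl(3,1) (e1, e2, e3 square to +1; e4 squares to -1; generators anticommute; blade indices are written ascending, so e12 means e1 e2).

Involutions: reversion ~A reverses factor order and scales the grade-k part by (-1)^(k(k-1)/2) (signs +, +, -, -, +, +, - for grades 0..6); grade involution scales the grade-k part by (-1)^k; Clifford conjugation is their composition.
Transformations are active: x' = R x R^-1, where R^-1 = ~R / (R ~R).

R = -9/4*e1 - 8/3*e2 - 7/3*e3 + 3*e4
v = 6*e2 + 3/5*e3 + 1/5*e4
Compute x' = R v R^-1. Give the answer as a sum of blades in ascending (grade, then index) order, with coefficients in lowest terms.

~R = -9/4*e1 - 8/3*e2 - 7/3*e3 + 3*e4, and R ~R = 1241/144, so R^-1 = ~R / (1241/144).
R v = -18 - 27/2*e12 - 27/20*e13 - 9/20*e14 + 62/5*e23 - 278/15*e24 - 34/15*e34
Answer: 11664/1241*e1 + 6378/1241*e2 + 56757/6205*e3 - 79001/6205*e4


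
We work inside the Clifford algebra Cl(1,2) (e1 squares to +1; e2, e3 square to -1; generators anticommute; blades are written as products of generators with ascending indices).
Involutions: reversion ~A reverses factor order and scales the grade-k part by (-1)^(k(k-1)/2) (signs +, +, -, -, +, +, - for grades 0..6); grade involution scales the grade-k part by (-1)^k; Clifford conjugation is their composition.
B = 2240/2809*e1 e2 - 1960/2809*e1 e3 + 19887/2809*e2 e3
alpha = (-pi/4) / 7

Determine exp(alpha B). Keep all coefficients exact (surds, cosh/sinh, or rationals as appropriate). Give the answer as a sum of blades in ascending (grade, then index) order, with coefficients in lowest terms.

B^2 term by term: the squares give (2240/2809)^2*(e1 e2)^2 + (-1960/2809)^2*(e1 e3)^2 + (19887/2809)^2*(e2 e3)^2 = 5017600/7890481*(+1) + 3841600/7890481*(+1) + 395492769/7890481*(-1) = -49 (each basis 2-blade squares to minus the product of its generators' squares); cross terms between blades sharing an index anticommute and cancel. So B^2 = -49.
B^2 = -49 — a negative square means the series sums to a rotation: l = 7, alpha*l = -pi/4, so exp(alpha B) = cos(-pi/4) + (sin(-pi/4)/7)*B = sqrt(2)/2 + (-sqrt(2)/14)*B.
Answer: sqrt(2)/2 - 160*sqrt(2)/2809*e1 e2 + 140*sqrt(2)/2809*e1 e3 - 2841*sqrt(2)/5618*e2 e3


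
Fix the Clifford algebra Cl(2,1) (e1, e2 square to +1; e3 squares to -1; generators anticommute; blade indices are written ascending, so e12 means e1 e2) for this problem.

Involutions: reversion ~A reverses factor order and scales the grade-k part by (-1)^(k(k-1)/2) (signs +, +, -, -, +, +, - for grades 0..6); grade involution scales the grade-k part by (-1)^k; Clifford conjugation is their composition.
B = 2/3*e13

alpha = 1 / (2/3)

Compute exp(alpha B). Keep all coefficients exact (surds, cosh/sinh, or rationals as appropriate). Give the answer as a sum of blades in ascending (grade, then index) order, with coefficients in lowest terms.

B^2 = (2/3)^2*(e13)^2 = 4/9*(+1) = 4/9 (a basis 2-blade squares to minus the product of its generators' squares).
B^2 = 4/9 — the positive square puts this in the hyperbolic regime; l = 2/3, alpha*l = 1, so exp(alpha B) = cosh(1) + (sinh(1)/(2/3))*B = cosh(1) + (3*sinh(1)/2)*B.
Answer: cosh(1) + sinh(1)*e13


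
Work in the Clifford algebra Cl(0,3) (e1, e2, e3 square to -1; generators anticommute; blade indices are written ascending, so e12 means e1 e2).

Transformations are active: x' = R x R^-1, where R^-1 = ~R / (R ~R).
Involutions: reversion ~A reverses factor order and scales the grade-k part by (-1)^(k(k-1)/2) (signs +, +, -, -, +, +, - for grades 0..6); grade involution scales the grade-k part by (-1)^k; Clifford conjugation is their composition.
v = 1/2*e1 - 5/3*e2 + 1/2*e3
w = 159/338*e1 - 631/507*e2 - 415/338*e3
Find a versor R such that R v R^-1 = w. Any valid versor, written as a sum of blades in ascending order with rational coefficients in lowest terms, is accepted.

Construction: equal norms (both -59/18) license R = v + w = 164/169*e1 - 492/169*e2 - 123/169*e3 — nothing changes along that direction, while (v - w)/2 changes sign, so v maps onto w.
Answer: 164/169*e1 - 492/169*e2 - 123/169*e3


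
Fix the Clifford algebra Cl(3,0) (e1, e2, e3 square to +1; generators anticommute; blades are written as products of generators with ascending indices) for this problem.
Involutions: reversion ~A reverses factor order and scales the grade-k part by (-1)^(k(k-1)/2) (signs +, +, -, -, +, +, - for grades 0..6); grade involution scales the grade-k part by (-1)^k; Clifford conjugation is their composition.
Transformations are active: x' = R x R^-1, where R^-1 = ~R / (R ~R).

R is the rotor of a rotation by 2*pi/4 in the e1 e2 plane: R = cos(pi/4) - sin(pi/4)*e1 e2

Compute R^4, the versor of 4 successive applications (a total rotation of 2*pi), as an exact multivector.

Because a rotor carries half the rotation angle, composing 4 copies of this e1 e2-plane rotor multiplies the phase: 4*(pi/4) = pi, hence R^4 = cos(pi) - sin(pi)*e1 e2.
cos(pi) = -1 and sin(pi) = 0, so R^4 = -1. The total rotation 2*pi is 1 full turn, so every vector returns to itself, yet the rotor is -1, on the OTHER sheet of the double cover (an odd number of 2*pi turns).
Answer: -1


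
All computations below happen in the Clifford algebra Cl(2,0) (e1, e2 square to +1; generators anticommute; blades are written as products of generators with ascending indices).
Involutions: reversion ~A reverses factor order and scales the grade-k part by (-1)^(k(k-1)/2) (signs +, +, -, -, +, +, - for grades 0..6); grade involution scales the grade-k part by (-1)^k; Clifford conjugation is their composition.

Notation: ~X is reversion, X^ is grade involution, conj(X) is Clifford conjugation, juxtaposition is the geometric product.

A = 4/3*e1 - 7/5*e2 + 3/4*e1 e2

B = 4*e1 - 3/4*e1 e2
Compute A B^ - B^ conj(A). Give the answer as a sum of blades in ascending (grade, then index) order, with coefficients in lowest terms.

first term: -229/48 - 21/20*e1 + 2*e2 - 28/5*e1 e2
second term: 229/48 - 21/20*e1 + 2*e2 - 28/5*e1 e2
Answer: -229/24


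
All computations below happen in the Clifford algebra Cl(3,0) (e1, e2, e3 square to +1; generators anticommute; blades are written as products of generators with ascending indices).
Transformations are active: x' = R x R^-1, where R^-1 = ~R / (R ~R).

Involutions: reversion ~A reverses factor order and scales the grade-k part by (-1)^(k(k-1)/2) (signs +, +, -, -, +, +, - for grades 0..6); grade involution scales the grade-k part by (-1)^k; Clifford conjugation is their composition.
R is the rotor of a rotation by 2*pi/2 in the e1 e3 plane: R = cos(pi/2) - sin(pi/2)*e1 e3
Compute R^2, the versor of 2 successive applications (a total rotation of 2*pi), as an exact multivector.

Rotor phase runs at HALF the rotation angle; powers of one rotor simply add phase, so after 2 steps in e1 e3 the phase is 2*pi/2 = pi and R^2 = cos(pi) - sin(pi)*e1 e3.
cos(pi) = -1 and sin(pi) = 0, so R^2 = -1. The total rotation 2*pi is 1 full turn, so every vector returns to itself, yet the rotor is -1, on the OTHER sheet of the double cover (an odd number of 2*pi turns).
Answer: -1


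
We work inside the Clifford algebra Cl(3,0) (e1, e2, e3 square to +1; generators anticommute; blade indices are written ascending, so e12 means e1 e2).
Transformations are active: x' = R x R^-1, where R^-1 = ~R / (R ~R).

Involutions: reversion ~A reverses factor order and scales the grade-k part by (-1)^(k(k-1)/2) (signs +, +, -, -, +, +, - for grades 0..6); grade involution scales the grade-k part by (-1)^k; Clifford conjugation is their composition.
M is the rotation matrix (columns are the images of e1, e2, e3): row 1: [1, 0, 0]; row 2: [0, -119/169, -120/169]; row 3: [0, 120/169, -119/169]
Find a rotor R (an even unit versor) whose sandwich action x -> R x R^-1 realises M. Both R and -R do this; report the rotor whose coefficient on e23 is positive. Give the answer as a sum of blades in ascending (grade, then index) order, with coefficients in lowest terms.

Method: write R = a + b12*e12 + b13*e13 + b23*e23 with a^2 + b12^2 + b13^2 + b23^2 = 1 (so R^-1 = ~R). Expanding the columns R e_j ~R gives tr M = 4a^2 - 1 and, from the antisymmetric part, M21 - M12 = -4a*b12, M13 - M31 = 4a*b13, M32 - M23 = -4a*b23.
Here tr M = -69/169, so a^2 = (1 + tr M)/4 = 25/169 and a = ±5/13. Taking a = 5/13: M21 - M12 = 0, M13 - M31 = 0, M32 - M23 = 240/169, giving b12 = 0, b13 = 0, b23 = -12/13, i.e. R = 5/13 - 12/13*e23.
Its e23 coefficient is negative, so report the other preimage -R.
Answer: -5/13 + 12/13*e23. Note: both R and -R realise this M (trace -69/169); the covering map identifies them, and the e23-coefficient sign is the tie-breaker.


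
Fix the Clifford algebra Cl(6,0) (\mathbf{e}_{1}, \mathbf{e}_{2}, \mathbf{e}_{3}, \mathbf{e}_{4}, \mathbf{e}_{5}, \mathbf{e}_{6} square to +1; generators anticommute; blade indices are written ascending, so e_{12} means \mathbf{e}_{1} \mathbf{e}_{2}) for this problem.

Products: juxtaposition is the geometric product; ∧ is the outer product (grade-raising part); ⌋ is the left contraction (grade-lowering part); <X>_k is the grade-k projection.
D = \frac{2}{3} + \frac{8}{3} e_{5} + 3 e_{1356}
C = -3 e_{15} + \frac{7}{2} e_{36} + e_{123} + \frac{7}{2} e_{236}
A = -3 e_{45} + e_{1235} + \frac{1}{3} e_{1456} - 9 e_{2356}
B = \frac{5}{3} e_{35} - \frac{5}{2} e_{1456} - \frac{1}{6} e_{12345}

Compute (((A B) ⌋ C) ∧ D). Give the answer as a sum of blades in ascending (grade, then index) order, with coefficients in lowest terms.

step 1: -\frac{5}{6} + \frac{1}{6} e_{4} - \frac{5}{3} e_{12} - \frac{15}{2} e_{16} + 15 e_{26} - 5 e_{34} - \frac{1}{2} e_{123} + \frac{3}{2} e_{146} - \frac{1}{18} e_{236} - \frac{45}{2} e_{1234} + \frac{5}{9} e_{1346} - \frac{5}{2} e_{2346}
step 2: \frac{25}{36} + \frac{325}{6} e_{3} + \frac{5}{2} e_{15} - \frac{35}{12} e_{36} - \frac{5}{6} e_{123} - \frac{35}{12} e_{236}
step 3: \frac{25}{54} + \frac{325}{9} e_{3} + \frac{50}{27} e_{5} + \frac{5}{3} e_{15} + \frac{1300}{9} e_{35} - \frac{35}{18} e_{36} - \frac{5}{9} e_{123} - \frac{35}{18} e_{236} + \frac{70}{9} e_{356} - \frac{20}{9} e_{1235} + \frac{25}{12} e_{1356} + \frac{70}{9} e_{2356}
Answer: \frac{25}{54} + \frac{325}{9} e_{3} + \frac{50}{27} e_{5} + \frac{5}{3} e_{15} + \frac{1300}{9} e_{35} - \frac{35}{18} e_{36} - \frac{5}{9} e_{123} - \frac{35}{18} e_{236} + \frac{70}{9} e_{356} - \frac{20}{9} e_{1235} + \frac{25}{12} e_{1356} + \frac{70}{9} e_{2356}


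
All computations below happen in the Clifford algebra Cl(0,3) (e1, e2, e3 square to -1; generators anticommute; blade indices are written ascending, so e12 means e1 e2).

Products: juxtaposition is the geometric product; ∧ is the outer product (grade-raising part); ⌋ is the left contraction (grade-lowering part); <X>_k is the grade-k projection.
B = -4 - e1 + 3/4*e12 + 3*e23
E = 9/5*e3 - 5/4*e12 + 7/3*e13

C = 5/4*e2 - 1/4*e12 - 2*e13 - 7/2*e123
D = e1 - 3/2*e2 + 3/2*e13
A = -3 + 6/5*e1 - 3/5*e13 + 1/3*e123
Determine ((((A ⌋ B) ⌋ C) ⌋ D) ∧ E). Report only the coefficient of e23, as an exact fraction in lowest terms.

step 1: 66/5 + 3*e1 - 9/10*e2 - 9/4*e12 - 9*e23
step 2: 9/16 - 1251/40*e1 + 69/4*e2 - 15/8*e3 - 33/10*e12 - 93/4*e13 + 21/2*e23 - 231/5*e123
step 3: 3681/40 - 9/4*e1 - 27/32*e2 + 3753/80*e3 + 27/32*e13
step 4: 33129/200*e3 - 3681/32*e12 + 8427/40*e13 - 243/160*e23 - 3627/64*e123
Answer: -243/160


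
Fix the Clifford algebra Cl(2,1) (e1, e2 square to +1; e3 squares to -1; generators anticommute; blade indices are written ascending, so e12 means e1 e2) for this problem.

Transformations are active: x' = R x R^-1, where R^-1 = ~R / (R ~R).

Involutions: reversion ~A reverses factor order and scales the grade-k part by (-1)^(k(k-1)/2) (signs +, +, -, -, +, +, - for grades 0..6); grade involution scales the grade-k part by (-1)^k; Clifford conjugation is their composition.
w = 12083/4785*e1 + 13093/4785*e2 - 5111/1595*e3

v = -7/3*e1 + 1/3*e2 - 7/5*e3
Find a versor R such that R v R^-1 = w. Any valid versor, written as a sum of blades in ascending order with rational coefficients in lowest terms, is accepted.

Construction: equal norms (both 809/225) license R = v + w = 306/1595*e1 + 4896/1595*e2 - 7344/1595*e3 — nothing changes along that direction, while (v - w)/2 changes sign, so v maps onto w.
Answer: 306/1595*e1 + 4896/1595*e2 - 7344/1595*e3


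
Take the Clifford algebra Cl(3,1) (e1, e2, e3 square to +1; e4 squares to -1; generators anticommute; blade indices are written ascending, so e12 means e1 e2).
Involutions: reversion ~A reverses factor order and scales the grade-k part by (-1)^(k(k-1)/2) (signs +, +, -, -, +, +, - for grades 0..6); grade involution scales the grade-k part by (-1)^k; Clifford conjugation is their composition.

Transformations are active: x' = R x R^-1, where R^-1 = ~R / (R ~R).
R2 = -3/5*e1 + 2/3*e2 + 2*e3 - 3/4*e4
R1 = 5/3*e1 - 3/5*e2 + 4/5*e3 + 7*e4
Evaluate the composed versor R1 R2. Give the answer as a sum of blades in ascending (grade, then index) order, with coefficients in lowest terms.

Distribute over the terms of R1 (each basis-blade product reordered to ascending indices, repeated generators contracted through their squares):
(5/3*e1) R2 = -1 + 10/9*e12 + 10/3*e13 - 5/4*e14
(-3/5*e2) R2 = -2/5 - 9/25*e12 - 6/5*e23 + 9/20*e24
(4/5*e3) R2 = 8/5 + 12/25*e13 - 8/15*e23 - 3/5*e34
(7*e4) R2 = 21/4 + 21/5*e14 - 14/3*e24 - 14*e34
Summing the partial products and collecting blades:
Answer: 109/20 + 169/225*e12 + 286/75*e13 + 59/20*e14 - 26/15*e23 - 253/60*e24 - 73/5*e34


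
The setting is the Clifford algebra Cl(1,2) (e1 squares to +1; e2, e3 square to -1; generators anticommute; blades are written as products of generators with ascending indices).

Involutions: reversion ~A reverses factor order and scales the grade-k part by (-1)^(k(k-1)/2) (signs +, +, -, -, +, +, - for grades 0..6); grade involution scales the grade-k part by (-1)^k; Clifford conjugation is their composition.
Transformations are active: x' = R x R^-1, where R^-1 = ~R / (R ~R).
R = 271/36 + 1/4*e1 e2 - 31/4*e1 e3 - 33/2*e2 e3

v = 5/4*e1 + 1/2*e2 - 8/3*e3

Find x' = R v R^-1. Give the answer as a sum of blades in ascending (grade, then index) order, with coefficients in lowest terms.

~R = 271/36 - 1/4*e1 e2 + 31/4*e1 e3 + 33/2*e2 e3, and R ~R = 348355/1296, so R^-1 = ~R / (348355/1296).
R v = -1639/144*e1 - 5839/144*e2 - 8051/432*e3 - 209/12*e1 e2 e3
Answer: 1349/5380*e1 - 87928/49765*e2 + 98845/59718*e3


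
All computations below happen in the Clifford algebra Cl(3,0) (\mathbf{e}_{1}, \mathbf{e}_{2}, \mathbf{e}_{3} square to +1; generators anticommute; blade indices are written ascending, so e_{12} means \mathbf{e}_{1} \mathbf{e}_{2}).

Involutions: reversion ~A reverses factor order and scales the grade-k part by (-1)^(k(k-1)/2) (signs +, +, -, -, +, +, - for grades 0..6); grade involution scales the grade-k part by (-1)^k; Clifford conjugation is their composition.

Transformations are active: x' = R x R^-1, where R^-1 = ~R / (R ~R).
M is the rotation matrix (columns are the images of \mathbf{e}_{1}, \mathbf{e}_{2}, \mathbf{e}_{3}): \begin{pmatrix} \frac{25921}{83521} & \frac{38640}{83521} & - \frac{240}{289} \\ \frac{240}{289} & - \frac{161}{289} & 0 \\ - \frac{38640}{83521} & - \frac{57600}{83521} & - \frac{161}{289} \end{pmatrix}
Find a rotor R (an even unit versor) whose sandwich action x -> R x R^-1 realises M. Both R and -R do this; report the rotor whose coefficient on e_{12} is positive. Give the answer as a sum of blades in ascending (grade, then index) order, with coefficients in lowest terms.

Method: write R = a + b12*e_{12} + b13*e_{13} + b23*e_{23} with a^2 + b12^2 + b13^2 + b23^2 = 1 (so R^-1 = ~R). Expanding the columns R e_j ~R gives tr M = 4a^2 - 1 and, from the antisymmetric part, M21 - M12 = -4a*b12, M13 - M31 = 4a*b13, M32 - M23 = -4a*b23.
Here tr M = -\frac{67137}{83521}, so a^2 = (1 + tr M)/4 = \frac{4096}{83521} and a = ±\frac{64}{289}. Taking a = \frac{64}{289}: M21 - M12 = \frac{30720}{83521}, M13 - M31 = -\frac{30720}{83521}, M32 - M23 = -\frac{57600}{83521}, giving b12 = -\frac{120}{289}, b13 = -\frac{120}{289}, b23 = \frac{225}{289}, i.e. R = \frac{64}{289} - \frac{120}{289} e_{12} - \frac{120}{289} e_{13} + \frac{225}{289} e_{23}.
Its e_{12} coefficient is negative, so report the other preimage -R.
Answer: -\frac{64}{289} + \frac{120}{289} e_{12} + \frac{120}{289} e_{13} - \frac{225}{289} e_{23}. Note: both R and -R realise this M (trace -\frac{67137}{83521}); the covering map identifies them, and the e_{12}-coefficient sign is the tie-breaker.


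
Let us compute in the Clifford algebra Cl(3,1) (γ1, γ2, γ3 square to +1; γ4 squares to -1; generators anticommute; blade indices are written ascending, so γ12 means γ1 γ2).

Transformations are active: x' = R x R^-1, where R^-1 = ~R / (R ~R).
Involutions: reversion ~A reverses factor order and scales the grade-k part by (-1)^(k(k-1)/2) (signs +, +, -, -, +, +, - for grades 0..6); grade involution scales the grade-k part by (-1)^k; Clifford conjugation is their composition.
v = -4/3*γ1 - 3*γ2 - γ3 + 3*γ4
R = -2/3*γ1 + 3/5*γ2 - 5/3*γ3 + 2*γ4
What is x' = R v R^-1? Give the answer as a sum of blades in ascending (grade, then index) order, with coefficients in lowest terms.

~R = -2/3*γ1 + 3/5*γ2 - 5/3*γ3 + 2*γ4, and R ~R = -94/225, so R^-1 = ~R / (-94/225).
R v = -236/45 + 14/5*γ12 - 14/9*γ13 + 2/3*γ14 - 28/5*γ23 + 39/5*γ24 - 3*γ34
Answer: -724/47*γ1 + 849/47*γ2 - 5759/141*γ3 + 2219/47*γ4


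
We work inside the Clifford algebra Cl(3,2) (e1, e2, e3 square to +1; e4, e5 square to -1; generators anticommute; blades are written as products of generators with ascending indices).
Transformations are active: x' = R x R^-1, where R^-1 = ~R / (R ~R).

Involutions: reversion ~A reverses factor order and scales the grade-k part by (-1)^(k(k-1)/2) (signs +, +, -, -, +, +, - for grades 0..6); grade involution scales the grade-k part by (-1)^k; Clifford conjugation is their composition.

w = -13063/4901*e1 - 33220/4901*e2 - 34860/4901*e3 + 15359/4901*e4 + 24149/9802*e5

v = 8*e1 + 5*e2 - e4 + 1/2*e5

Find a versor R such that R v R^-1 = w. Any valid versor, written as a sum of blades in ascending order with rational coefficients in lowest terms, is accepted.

Construction: equal norms (both 351/4) license R = v + w = 26145/4901*e1 - 8715/4901*e2 - 34860/4901*e3 + 10458/4901*e4 + 14525/4901*e5 — nothing changes along that direction, while (v - w)/2 changes sign, so v maps onto w.
Answer: 26145/4901*e1 - 8715/4901*e2 - 34860/4901*e3 + 10458/4901*e4 + 14525/4901*e5


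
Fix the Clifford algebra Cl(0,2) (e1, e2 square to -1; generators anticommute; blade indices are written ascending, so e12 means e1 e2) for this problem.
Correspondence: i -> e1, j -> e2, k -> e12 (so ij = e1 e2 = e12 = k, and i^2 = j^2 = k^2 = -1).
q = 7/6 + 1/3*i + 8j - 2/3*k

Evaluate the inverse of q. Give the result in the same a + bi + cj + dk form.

In blades: q = 7/6 + 1/3*e1 + 8*e2 - 2/3*e12.
With qbar = 7/6 - 1/3*e1 - 8*e2 + 2/3*e12 (scalar fixed, mapped units negated), q qbar = 791/12 (the sum of squared coefficients), so q^-1 = qbar / (791/12) = 2/113 - 4/791*e1 - 96/791*e2 + 8/791*e12; translating back:
Answer: 2/113 - 4/791*i - 96/791*j + 8/791*k


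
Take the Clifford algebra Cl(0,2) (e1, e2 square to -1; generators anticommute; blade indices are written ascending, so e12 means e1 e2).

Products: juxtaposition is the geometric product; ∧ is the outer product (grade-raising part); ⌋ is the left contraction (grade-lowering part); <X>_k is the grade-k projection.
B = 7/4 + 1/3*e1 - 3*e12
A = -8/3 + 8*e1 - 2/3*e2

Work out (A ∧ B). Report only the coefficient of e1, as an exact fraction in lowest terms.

step 1: -14/3 + 118/9*e1 - 7/6*e2 + 74/9*e12
Answer: 118/9


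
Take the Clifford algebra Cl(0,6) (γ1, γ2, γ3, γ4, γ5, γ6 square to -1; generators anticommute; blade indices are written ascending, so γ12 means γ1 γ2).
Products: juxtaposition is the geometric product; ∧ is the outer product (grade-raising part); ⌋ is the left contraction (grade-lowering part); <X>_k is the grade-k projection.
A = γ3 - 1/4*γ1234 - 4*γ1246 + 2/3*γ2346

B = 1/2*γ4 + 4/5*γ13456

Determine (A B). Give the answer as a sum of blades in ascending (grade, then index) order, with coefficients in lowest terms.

step 1: 1/2*γ34 + 1/8*γ123 - 8/15*γ125 - 2*γ126 - 16/5*γ235 + 1/3*γ236 + 1/5*γ256 + 4/5*γ1456
Answer: 1/2*γ34 + 1/8*γ123 - 8/15*γ125 - 2*γ126 - 16/5*γ235 + 1/3*γ236 + 1/5*γ256 + 4/5*γ1456


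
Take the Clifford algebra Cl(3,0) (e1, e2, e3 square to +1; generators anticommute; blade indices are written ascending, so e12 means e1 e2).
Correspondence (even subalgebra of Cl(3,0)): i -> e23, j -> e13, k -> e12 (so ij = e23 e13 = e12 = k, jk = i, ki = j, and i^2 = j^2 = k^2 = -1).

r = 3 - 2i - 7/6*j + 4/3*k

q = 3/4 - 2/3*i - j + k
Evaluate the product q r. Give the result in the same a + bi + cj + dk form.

In blades: q = 3/4 + e12 - e13 - 2/3*e23, r = 3 + 4/3*e12 - 7/6*e13 - 2*e23.
Distribute q over r term by term (generator squares from the signature, products reordered to ascending indices): (3/4)*r = 9/4 + e12 - 7/8*e13 - 3/2*e23; (e12)*r = -4/3 + 3*e12 - 2*e13 + 7/6*e23; (-e13)*r = -7/6 - 2*e12 - 3*e13 - 4/3*e23; (-2/3*e23)*r = -4/3 + 7/9*e12 + 8/9*e13 - 2*e23.
Sum: -19/12 + 25/9*e12 - 359/72*e13 - 11/3*e23; translating back through the correspondence:
Answer: -19/12 - 11/3*i - 359/72*j + 25/9*k


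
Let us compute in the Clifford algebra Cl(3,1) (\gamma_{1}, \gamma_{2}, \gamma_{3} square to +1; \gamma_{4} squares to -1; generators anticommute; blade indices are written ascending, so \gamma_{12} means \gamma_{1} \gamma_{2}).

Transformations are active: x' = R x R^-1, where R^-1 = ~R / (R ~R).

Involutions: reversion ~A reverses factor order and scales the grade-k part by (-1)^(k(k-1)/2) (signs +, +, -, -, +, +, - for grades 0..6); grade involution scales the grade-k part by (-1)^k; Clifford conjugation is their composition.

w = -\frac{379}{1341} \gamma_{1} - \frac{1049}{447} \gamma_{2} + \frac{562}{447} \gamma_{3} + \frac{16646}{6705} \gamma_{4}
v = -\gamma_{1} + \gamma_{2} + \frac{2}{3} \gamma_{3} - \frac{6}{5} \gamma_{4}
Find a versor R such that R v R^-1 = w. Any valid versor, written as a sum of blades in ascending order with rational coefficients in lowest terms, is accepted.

The midline construction: v and w both square to \frac{226}{225}, so reflecting in their sum -\frac{1720}{1341} \gamma_{1} - \frac{602}{447} \gamma_{2} + \frac{860}{447} \gamma_{3} + \frac{1720}{1341} \gamma_{4} exchanges them.
Answer: -\frac{1720}{1341} \gamma_{1} - \frac{602}{447} \gamma_{2} + \frac{860}{447} \gamma_{3} + \frac{1720}{1341} \gamma_{4}


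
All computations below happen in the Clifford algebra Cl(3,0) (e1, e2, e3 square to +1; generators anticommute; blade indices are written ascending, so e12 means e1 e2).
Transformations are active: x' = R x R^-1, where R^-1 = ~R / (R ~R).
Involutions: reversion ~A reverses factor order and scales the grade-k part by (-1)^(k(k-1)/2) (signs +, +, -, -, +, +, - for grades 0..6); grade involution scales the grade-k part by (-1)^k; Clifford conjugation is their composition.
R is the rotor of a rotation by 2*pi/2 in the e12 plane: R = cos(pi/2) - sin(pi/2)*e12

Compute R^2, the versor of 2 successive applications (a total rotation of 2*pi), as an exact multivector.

The rotor phase is half the rotation angle and phases add under composition, so 2 steps in the e12 plane accumulate phase 2*(pi/2) = pi: R^2 = cos(pi) - sin(pi)*e12.
cos(pi) = -1 and sin(pi) = 0, so R^2 = -1. The total rotation 2*pi is 1 full turn, so every vector returns to itself, yet the rotor is -1, on the OTHER sheet of the double cover (an odd number of 2*pi turns).
Answer: -1


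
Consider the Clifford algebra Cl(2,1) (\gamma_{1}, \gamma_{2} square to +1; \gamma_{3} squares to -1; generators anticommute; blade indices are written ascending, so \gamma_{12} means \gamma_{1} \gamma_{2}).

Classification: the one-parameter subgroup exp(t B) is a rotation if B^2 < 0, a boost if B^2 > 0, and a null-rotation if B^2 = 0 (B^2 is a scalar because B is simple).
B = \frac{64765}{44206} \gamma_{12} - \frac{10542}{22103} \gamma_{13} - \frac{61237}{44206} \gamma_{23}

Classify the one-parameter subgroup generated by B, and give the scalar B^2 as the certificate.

B^2 term by term: the squares give (\frac{64765}{44206})^2*(\gamma_{12})^2 + (-\frac{10542}{22103})^2*(\gamma_{13})^2 + (-\frac{61237}{44206})^2*(\gamma_{23})^2 = \frac{4194505225}{1954170436}*(-1) + \frac{111133764}{488542609}*(+1) + \frac{3749970169}{1954170436}*(+1) = 0 (each basis 2-blade squares to minus the product of its generators' squares); cross terms between blades sharing an index anticommute and cancel. So B^2 = 0.
Answer: null-rotation, certificate B^2 = 0. The invariant at work: B^2 = 0 is unchanged by conjugation, hence its sign classifies the subgroup whatever basis B is written in.


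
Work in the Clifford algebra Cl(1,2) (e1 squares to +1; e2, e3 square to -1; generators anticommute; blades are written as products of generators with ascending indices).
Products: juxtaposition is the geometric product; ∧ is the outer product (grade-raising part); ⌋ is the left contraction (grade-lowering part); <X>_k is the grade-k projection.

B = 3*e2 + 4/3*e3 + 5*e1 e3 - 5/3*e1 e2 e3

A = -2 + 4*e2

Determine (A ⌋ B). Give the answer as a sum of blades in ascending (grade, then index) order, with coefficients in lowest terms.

step 1: -12 - 6*e2 - 8/3*e3 - 50/3*e1 e3 + 10/3*e1 e2 e3
Answer: -12 - 6*e2 - 8/3*e3 - 50/3*e1 e3 + 10/3*e1 e2 e3


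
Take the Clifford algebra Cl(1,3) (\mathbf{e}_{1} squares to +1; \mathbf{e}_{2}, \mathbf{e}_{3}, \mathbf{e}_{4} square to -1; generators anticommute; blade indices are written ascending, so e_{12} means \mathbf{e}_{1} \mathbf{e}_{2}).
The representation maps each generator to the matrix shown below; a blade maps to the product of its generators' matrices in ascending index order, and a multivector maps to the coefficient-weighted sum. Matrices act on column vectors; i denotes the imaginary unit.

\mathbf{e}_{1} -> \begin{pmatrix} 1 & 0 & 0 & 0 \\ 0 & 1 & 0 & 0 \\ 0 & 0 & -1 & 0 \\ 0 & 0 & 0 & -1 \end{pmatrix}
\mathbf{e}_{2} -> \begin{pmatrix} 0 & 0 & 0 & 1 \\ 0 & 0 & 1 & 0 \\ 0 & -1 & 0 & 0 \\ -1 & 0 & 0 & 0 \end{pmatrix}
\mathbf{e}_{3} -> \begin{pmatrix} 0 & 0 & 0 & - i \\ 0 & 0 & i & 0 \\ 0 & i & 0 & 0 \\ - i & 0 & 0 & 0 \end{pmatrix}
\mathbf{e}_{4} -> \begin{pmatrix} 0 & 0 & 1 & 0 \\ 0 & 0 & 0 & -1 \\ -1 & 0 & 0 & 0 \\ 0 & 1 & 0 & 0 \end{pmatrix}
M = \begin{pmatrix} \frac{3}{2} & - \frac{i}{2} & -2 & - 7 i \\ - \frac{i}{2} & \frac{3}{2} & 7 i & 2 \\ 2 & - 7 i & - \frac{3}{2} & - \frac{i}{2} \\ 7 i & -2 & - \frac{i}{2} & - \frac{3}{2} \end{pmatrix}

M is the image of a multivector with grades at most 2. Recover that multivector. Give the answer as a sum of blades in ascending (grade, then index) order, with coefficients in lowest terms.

Method: the blade images are trace-orthogonal — tr(rho(e_A) rho(e_B)^-1) = 4 if A = B and 0 otherwise — and rho(e_A)^-1 = (e_A)^2 * rho(e_A) with (e_A)^2 = +1 or -1, so the coefficient of e_A in the preimage is (e_A)^2 * tr(M rho(e_A))/4.
Nonzero projections over blades of grade <= 2: e_{1}: (e_{1})^2 = +1, tr(M rho(e_{1})) = 6, coefficient \frac{3}{2}; e_{4}: (e_{4})^2 = -1, tr(M rho(e_{4})) = 8, coefficient -2; e_{13}: (e_{13})^2 = +1, tr(M rho(e_{13})) = 28, coefficient 7; e_{34}: (e_{34})^2 = -1, tr(M rho(e_{34})) = -2, coefficient \frac{1}{2}. Every other blade of grade <= 2 projects to 0.
Answer: \frac{3}{2} e_{1} - 2 e_{4} + 7 e_{13} + \frac{1}{2} e_{34}
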